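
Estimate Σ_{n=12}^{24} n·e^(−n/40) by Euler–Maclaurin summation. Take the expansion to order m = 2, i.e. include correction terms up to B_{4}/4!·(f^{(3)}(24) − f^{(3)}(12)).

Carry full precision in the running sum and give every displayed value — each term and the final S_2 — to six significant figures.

S_2 ≈ 146.950

Integral: ∫_12^24 x·e^(−x/40) dx = 135.944.
Endpoint term: (f(12) + f(24))/2 = (8.88982 + 13.1715)/2 = 11.0306.
Integral + boundary = 146.975.
Correction k=1: B_{2}/2! · (f^{(1)}(24) − f^{(1)}(12)) = 1/12 · (0.219525 − 0.518573) = -0.0249207.
Running total after k=1: 146.950.
Correction k=2: B_{4}/4! · (f^{(3)}(24) − f^{(3)}(12)) = −1/720 · (0.000823217 − 0.00125013) = 5.92935e-07.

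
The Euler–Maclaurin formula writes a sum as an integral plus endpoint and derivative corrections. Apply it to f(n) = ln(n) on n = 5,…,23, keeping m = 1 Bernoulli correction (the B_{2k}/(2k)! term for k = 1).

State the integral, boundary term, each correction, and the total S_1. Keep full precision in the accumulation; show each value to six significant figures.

The integral term ∫_5^23 ln(x) dx = 46.0692.
½[f(5) + f(23)] = ½[1.60944 + 3.13549] = 2.37247.
Integral + boundary = 48.4416.
k=1: B_{2}/(2)! × [f^{(1)}(23) − f^{(1)}(5)] = 1/12 × (0.0434783 − 0.200000) = -0.0130435.

S_1 ≈ 48.4286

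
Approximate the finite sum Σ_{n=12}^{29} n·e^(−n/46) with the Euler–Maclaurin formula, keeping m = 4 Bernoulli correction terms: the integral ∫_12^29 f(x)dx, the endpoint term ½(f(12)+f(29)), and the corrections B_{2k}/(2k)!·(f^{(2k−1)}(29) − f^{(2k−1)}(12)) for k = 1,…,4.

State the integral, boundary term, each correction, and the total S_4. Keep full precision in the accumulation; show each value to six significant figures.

∫_12^29 x·e^(−x/46) dx evaluates to 218.735.
Boundary: ½(f(12) + f(29)) = ½(9.24458 + 15.4384) = 12.3415.
So far: 231.076.
Correction k=1: B_{2}/2! · (f^{(1)}(29) − f^{(1)}(12)) = 1/12 · (0.196742 − 0.569412) = -0.0310559.
Running total after k=1: 231.045.
Correction k=2: B_{4}/4! · (f^{(3)}(29) − f^{(3)}(12)) = −1/720 · (0.000596154 − 0.000997247) = 5.57074e-07.
Running total after k=2: 231.045.
Correction k=3: B_{6}/6! · (f^{(5)}(29) − f^{(5)}(12)) = 1/30240 · (5.19532e-07 − 8.15405e-07) = -9.78413e-12.
Running total after k=3: 231.045.
Correction k=4: B_{8}/8! · (f^{(7)}(29) − f^{(7)}(12)) = −1/1209600 · (3.57906e-10 − 5.47977e-10) = 1.57136e-16.

S_4 ≈ 231.045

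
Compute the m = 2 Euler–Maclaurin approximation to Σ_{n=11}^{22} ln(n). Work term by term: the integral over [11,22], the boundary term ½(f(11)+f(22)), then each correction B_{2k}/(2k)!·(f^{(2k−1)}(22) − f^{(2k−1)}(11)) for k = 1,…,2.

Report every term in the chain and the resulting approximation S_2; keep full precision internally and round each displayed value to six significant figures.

∫_11^22 ln(x) dx evaluates to 30.6261.
Boundary: ½(f(11) + f(22)) = ½(2.39790 + 3.09104) = 2.74447.
So far: 33.3706.
Order-1 term: 1/12 · (0.0454545 − 0.0909091) = -0.00378788.
Running total after k=1: 33.3668.
Order-2 term: −1/720 · (0.000187829 − 0.00150263) = 1.82611e-06.

S_2 ≈ 33.3668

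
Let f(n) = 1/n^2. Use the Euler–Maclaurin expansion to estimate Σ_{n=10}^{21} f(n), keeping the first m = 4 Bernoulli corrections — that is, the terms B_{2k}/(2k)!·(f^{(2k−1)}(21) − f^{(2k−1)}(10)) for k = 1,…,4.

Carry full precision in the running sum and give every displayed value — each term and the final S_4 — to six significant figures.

The integral term ∫_10^21 1/x^2 dx = 0.0523810.
Endpoint term: (f(10) + f(21))/2 = (0.0100000 + 0.00226757)/2 = 0.00613379.
So far: 0.0585147.
Correction k=1: B_{2}/2! · (f^{(1)}(21) − f^{(1)}(10)) = 1/12 · (-0.000215959 − (-0.00200000)) = 0.000148670.
After k=1: 0.0586634.
Correction k=2: B_{4}/4! · (f^{(3)}(21) − f^{(3)}(10)) = −1/720 · (-5.87645e-06 − (-0.000240000)) = -3.25172e-07.
After k=2: 0.0586631.
Correction k=3: B_{6}/6! · (f^{(5)}(21) − f^{(5)}(10)) = 1/30240 · (-3.99758e-07 − (-7.20000e-05)) = 2.36773e-09.
After k=3: 0.0586631.
Correction k=4: B_{8}/8! · (f^{(7)}(21) − f^{(7)}(10)) = −1/1209600 · (-5.07630e-08 − (-4.03200e-05)) = -3.32914e-11.

S_4 ≈ 0.0586631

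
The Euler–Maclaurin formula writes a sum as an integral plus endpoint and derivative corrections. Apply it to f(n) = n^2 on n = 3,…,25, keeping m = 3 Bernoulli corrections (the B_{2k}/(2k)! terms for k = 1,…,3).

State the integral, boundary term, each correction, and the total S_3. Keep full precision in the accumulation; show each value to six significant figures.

S_3 ≈ 5520.00

Integral: ∫_3^25 x^2 dx = 5199.33.
Endpoint term: (f(3) + f(25))/2 = (9.00000 + 625.000)/2 = 317.000.
Integral + boundary = 5516.33.
Correction k=1: B_{2}/2! · (f^{(1)}(25) − f^{(1)}(3)) = 1/12 · (50.0000 − 6.00000) = 3.66667.
After k=1: 5520.00.
Correction k=2: B_{4}/4! · (f^{(3)}(25) − f^{(3)}(3)) = −1/720 · (0.00000 − 0.00000) = 0.00000.
After k=2: 5520.00.
Correction k=3: B_{6}/6! · (f^{(5)}(25) − f^{(5)}(3)) = 1/30240 · (0.00000 − 0.00000) = 0.00000.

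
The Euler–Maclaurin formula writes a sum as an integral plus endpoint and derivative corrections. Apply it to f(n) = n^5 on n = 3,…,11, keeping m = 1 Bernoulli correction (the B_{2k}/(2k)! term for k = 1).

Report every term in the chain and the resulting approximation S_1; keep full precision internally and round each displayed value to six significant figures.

S_1 ≈ 381852

The integral term ∫_3^11 x^5 dx = 295139.
Boundary: ½(f(3) + f(11)) = ½(243.000 + 161051) = 80647.0.
Running total after boundary: 375786.
Order-1 term: 1/12 · (73205.0 − 405.000) = 6066.67.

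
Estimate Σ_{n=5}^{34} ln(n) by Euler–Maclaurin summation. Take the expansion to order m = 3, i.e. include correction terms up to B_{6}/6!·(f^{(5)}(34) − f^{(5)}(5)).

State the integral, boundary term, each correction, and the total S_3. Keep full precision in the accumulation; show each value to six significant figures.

S_3 ≈ 85.4028

The integral term ∫_5^34 ln(x) dx = 82.8491.
Boundary: ½(f(5) + f(34)) = ½(1.60944 + 3.52636) = 2.56790.
Integral + boundary = 85.4170.
Order-1 term: 1/12 · (0.0294118 − 0.200000) = -0.0142157.
After k=1: 85.4028.
Order-2 term: −1/720 · (5.08854e-05 − 0.0160000) = 2.21515e-05.
After k=2: 85.4028.
Order-3 term: 1/30240 · (5.28222e-07 − 0.00768000) = -2.53951e-07.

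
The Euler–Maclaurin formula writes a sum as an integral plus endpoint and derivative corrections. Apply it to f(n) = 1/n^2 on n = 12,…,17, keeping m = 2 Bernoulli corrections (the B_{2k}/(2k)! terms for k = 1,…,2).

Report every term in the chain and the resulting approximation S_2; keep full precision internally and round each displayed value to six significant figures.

S_2 ≈ 0.0297745

Integral: ∫_12^17 1/x^2 dx = 0.0245098.
Endpoint term: (f(12) + f(17))/2 = (0.00694444 + 0.00346021)/2 = 0.00520233.
So far: 0.0297121.
Order-1 term: 1/12 · (-0.000407083 − (-0.00115741)) = 6.25270e-05.
Running total after k=1: 0.0297747.
Order-2 term: −1/720 · (-1.69031e-05 − (-9.64506e-05)) = -1.10483e-07.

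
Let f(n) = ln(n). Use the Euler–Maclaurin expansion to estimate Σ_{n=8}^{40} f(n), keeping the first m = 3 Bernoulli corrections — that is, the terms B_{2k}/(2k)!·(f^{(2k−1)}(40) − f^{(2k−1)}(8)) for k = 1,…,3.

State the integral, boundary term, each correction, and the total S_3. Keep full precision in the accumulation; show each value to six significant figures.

S_3 ≈ 101.795

The integral term ∫_8^40 ln(x) dx = 98.9196.
Endpoint term: (f(8) + f(40))/2 = (2.07944 + 3.68888)/2 = 2.88416.
Running total after boundary: 101.804.
Order-1 term: 1/12 · (0.0250000 − 0.125000) = -0.00833333.
Running total after k=1: 101.795.
Order-2 term: −1/720 · (3.12500e-05 − 0.00390625) = 5.38194e-06.
Running total after k=2: 101.795.
Order-3 term: 1/30240 · (2.34375e-07 − 0.000732422) = -2.42125e-08.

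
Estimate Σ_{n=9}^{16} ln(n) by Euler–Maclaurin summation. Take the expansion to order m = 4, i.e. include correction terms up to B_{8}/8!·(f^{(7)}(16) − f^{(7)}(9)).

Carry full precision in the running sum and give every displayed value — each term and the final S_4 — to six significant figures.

∫_9^16 ln(x) dx evaluates to 17.5864.
Boundary: ½(f(9) + f(16)) = ½(2.19722 + 2.77259) = 2.48491.
So far: 20.0713.
Order-1 term: 1/12 · (0.0625000 − 0.111111) = -0.00405093.
Running total after k=1: 20.0673.
Order-2 term: −1/720 · (0.000488281 − 0.00274348) = 3.13223e-06.
Running total after k=2: 20.0673.
Order-3 term: 1/30240 · (2.28882e-05 − 0.000406442) = -1.26837e-08.
Running total after k=3: 20.0673.
Order-4 term: −1/1209600 · (2.68221e-06 − 0.000150534) = 1.22232e-10.

S_4 ≈ 20.0673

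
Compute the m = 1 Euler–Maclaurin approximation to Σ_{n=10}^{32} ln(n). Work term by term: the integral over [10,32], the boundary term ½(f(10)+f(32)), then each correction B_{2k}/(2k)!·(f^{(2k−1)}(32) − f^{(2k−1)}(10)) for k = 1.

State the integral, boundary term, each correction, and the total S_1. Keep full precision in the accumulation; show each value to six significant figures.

∫_10^32 ln(x) dx evaluates to 65.8777.
½[f(10) + f(32)] = ½[2.30259 + 3.46574] = 2.88416.
So far: 68.7619.
Order-1 term: 1/12 · (0.0312500 − 0.100000) = -0.00572917.

S_1 ≈ 68.7561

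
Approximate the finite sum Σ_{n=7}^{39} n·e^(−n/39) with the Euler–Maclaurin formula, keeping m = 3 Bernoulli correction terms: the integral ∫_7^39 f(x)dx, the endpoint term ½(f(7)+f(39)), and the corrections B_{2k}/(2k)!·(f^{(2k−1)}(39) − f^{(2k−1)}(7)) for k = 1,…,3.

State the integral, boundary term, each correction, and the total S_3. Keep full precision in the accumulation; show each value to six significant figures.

Integral: ∫_7^39 x·e^(−x/39) dx = 380.154.
Endpoint term: (f(7) + f(39))/2 = (5.84989 + 14.3473)/2 = 10.0986.
Running total after boundary: 390.253.
Correction k=1: B_{2}/2! · (f^{(1)}(39) − f^{(1)}(7)) = 1/12 · (0.00000 − 0.685701) = -0.0571418.
After k=1: 390.196.
Correction k=2: B_{4}/4! · (f^{(3)}(39) − f^{(3)}(7)) = −1/720 · (0.000483734 − 0.00154970) = 1.48051e-06.
After k=2: 390.196.
Correction k=3: B_{6}/6! · (f^{(5)}(39) − f^{(5)}(7)) = 1/30240 · (6.36073e-07 − 1.74134e-06) = -3.65500e-11.

S_3 ≈ 390.196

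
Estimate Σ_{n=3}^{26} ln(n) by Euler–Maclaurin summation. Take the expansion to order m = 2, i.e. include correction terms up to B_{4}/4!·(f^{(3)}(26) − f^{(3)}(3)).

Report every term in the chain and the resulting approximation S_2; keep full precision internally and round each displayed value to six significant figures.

The integral term ∫_3^26 ln(x) dx = 58.4147.
Boundary: ½(f(3) + f(26)) = ½(1.09861 + 3.25810) = 2.17835.
Integral + boundary = 60.5930.
Correction k=1: B_{2}/2! · (f^{(1)}(26) − f^{(1)}(3)) = 1/12 · (0.0384615 − 0.333333) = -0.0245726.
Partial sum through k=1: 60.5685.
Correction k=2: B_{4}/4! · (f^{(3)}(26) − f^{(3)}(3)) = −1/720 · (0.000113792 − 0.0740741) = 0.000102723.

S_2 ≈ 60.5686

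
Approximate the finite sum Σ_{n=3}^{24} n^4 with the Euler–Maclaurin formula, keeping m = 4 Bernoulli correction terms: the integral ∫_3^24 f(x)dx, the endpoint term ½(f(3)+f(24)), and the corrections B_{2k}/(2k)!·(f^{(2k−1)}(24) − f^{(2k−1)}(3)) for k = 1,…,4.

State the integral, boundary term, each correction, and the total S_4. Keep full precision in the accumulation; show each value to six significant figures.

S_4 ≈ 1.76300e+06

The integral term ∫_3^24 x^4 dx = 1.59248e+06.
Endpoint term: (f(3) + f(24))/2 = (81.0000 + 331776)/2 = 165928.
Integral + boundary = 1.75840e+06.
Correction k=1: B_{2}/2! · (f^{(1)}(24) − f^{(1)}(3)) = 1/12 · (55296.0 − 108.000) = 4599.00.
Running total after k=1: 1.76300e+06.
Correction k=2: B_{4}/4! · (f^{(3)}(24) − f^{(3)}(3)) = −1/720 · (576.000 − 72.0000) = -0.700000.
Running total after k=2: 1.76300e+06.
Correction k=3: B_{6}/6! · (f^{(5)}(24) − f^{(5)}(3)) = 1/30240 · (0.00000 − 0.00000) = 0.00000.
Running total after k=3: 1.76300e+06.
Correction k=4: B_{8}/8! · (f^{(7)}(24) − f^{(7)}(3)) = −1/1209600 · (0.00000 − 0.00000) = 0.00000.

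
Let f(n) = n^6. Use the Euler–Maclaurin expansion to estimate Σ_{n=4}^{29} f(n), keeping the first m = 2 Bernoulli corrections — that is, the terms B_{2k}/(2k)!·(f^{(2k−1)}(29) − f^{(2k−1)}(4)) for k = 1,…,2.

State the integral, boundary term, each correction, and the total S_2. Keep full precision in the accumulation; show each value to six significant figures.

Integral: ∫_4^29 x^6 dx = 2.46427e+09.
Boundary: ½(f(4) + f(29)) = ½(4096.00 + 5.94823e+08) = 2.97414e+08.
Integral + boundary = 2.76168e+09.
Order-1 term: 1/12 · (1.23067e+08 − 6144.00) = 1.02551e+07.
Partial sum through k=1: 2.77193e+09.
Order-2 term: −1/720 · (2.92668e+06 − 7680.00) = -4054.17.

S_2 ≈ 2.77193e+09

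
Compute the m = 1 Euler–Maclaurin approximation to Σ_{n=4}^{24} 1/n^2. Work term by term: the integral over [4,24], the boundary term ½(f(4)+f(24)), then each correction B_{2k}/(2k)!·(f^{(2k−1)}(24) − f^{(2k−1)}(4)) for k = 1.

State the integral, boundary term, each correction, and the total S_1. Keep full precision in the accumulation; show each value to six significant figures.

The integral term ∫_4^24 1/x^2 dx = 0.208333.
Endpoint term: (f(4) + f(24))/2 = (0.0625000 + 0.00173611)/2 = 0.0321181.
So far: 0.240451.
k=1: B_{2}/(2)! × [f^{(1)}(24) − f^{(1)}(4)] = 1/12 × (-0.000144676 − (-0.0312500)) = 0.00259211.

S_1 ≈ 0.243043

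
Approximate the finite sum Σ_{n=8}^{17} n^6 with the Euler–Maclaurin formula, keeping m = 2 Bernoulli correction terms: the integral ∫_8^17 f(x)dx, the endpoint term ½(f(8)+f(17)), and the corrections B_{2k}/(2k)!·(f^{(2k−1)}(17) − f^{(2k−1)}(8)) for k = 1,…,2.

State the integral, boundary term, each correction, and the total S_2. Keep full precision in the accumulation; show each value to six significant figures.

∫_8^17 x^6 dx evaluates to 5.83202e+07.
½[f(8) + f(17)] = ½[262144 + 2.41376e+07] = 1.21999e+07.
Integral + boundary = 7.05201e+07.
Correction k=1: B_{2}/2! · (f^{(1)}(17) − f^{(1)}(8)) = 1/12 · (8.51914e+06 − 196608) = 693544.
Running total after k=1: 7.12136e+07.
Correction k=2: B_{4}/4! · (f^{(3)}(17) − f^{(3)}(8)) = −1/720 · (589560 − 61440.0) = -733.500.

S_2 ≈ 7.12129e+07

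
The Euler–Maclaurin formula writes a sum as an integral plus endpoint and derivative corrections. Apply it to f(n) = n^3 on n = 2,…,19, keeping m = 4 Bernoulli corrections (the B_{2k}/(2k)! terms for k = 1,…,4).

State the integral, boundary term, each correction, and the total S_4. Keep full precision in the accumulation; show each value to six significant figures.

S_4 ≈ 36099.0

The integral term ∫_2^19 x^3 dx = 32576.2.
Boundary: ½(f(2) + f(19)) = ½(8.00000 + 6859.00) = 3433.50.
So far: 36009.8.
Correction k=1: B_{2}/2! · (f^{(1)}(19) − f^{(1)}(2)) = 1/12 · (1083.00 − 12.0000) = 89.2500.
Partial sum through k=1: 36099.0.
Correction k=2: B_{4}/4! · (f^{(3)}(19) − f^{(3)}(2)) = −1/720 · (6.00000 − 6.00000) = 0.00000.
Partial sum through k=2: 36099.0.
Correction k=3: B_{6}/6! · (f^{(5)}(19) − f^{(5)}(2)) = 1/30240 · (0.00000 − 0.00000) = 0.00000.
Partial sum through k=3: 36099.0.
Correction k=4: B_{8}/8! · (f^{(7)}(19) − f^{(7)}(2)) = −1/1209600 · (0.00000 − 0.00000) = 0.00000.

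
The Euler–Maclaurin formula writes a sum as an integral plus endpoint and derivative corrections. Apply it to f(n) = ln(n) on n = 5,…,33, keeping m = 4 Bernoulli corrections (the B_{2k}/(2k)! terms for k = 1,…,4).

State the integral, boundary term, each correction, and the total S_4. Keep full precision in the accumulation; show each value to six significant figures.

The integral term ∫_5^33 ln(x) dx = 79.3376.
½[f(5) + f(33)] = ½[1.60944 + 3.49651] = 2.55297.
Integral + boundary = 81.8905.
Order-1 term: 1/12 · (0.0303030 − 0.200000) = -0.0141414.
Running total after k=1: 81.8764.
Order-2 term: −1/720 · (5.56529e-05 − 0.0160000) = 2.21449e-05.
Running total after k=2: 81.8764.
Order-3 term: 1/30240 · (6.13256e-07 − 0.00768000) = -2.53948e-07.
Running total after k=3: 81.8764.
Order-4 term: −1/1209600 · (1.68941e-08 − 0.00921600) = 7.61903e-09.

S_4 ≈ 81.8764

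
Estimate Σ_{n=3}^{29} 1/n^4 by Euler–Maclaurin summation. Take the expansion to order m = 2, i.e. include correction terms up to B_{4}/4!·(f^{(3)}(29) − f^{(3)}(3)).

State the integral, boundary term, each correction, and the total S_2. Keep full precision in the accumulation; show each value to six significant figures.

S_2 ≈ 0.0198011

Integral: ∫_3^29 1/x^4 dx = 0.0123320.
Endpoint term: (f(3) + f(29))/2 = (0.0123457 + 1.41387e-06)/2 = 0.00617355.
Running total after boundary: 0.0185056.
k=1: B_{2}/(2)! × [f^{(1)}(29) − f^{(1)}(3)] = 1/12 × (-1.95016e-07 − (-0.0164609)) = 0.00137173.
Running total after k=1: 0.0198773.
k=2: B_{4}/(4)! × [f^{(3)}(29) − f^{(3)}(3)] = −1/720 × (-6.95657e-09 − (-0.0548697)) = -7.62079e-05.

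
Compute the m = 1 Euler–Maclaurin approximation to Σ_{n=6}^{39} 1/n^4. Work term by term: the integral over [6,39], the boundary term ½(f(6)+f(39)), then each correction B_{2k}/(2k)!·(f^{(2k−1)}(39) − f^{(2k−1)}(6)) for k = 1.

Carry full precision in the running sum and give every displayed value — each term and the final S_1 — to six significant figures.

Integral: ∫_6^39 1/x^4 dx = 0.00153759.
½[f(6) + f(39)] = ½[0.000771605 + 4.32257e-07] = 0.000386019.
Integral + boundary = 0.00192361.
k=1: B_{2}/(2)! × [f^{(1)}(39) − f^{(1)}(6)] = 1/12 × (-4.43340e-08 − (-0.000514403)) = 4.28632e-05.

S_1 ≈ 0.00196647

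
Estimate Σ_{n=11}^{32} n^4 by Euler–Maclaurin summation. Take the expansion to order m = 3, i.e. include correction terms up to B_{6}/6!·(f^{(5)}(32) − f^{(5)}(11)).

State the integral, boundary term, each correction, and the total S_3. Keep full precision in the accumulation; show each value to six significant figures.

∫_11^32 x^4 dx evaluates to 6.67868e+06.
Endpoint term: (f(11) + f(32))/2 = (14641.0 + 1.04858e+06)/2 = 531608.
Running total after boundary: 7.21028e+06.
Order-1 term: 1/12 · (131072 − 5324.00) = 10479.0.
Partial sum through k=1: 7.22076e+06.
Order-2 term: −1/720 · (768.000 − 264.000) = -0.700000.
Partial sum through k=2: 7.22076e+06.
Order-3 term: 1/30240 · (0.00000 − 0.00000) = 0.00000.

S_3 ≈ 7.22076e+06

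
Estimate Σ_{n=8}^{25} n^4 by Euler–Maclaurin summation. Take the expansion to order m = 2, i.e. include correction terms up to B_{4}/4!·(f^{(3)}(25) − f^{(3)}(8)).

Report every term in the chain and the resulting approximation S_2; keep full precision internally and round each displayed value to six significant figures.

S_2 ≈ 2.14897e+06

The integral term ∫_8^25 x^4 dx = 1.94657e+06.
½[f(8) + f(25)] = ½[4096.00 + 390625] = 197360.
Integral + boundary = 2.14393e+06.
Correction k=1: B_{2}/2! · (f^{(1)}(25) − f^{(1)}(8)) = 1/12 · (62500.0 − 2048.00) = 5037.67.
Running total after k=1: 2.14897e+06.
Correction k=2: B_{4}/4! · (f^{(3)}(25) − f^{(3)}(8)) = −1/720 · (600.000 − 192.000) = -0.566667.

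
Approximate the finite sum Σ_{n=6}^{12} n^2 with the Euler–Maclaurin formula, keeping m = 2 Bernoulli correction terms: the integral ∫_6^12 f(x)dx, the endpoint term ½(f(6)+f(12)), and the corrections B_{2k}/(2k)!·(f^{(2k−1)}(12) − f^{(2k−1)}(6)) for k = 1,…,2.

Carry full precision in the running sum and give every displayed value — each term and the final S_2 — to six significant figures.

S_2 ≈ 595.000

The integral term ∫_6^12 x^2 dx = 504.000.
Endpoint term: (f(6) + f(12))/2 = (36.0000 + 144.000)/2 = 90.0000.
Running total after boundary: 594.000.
Correction k=1: B_{2}/2! · (f^{(1)}(12) − f^{(1)}(6)) = 1/12 · (24.0000 − 12.0000) = 1.00000.
Running total after k=1: 595.000.
Correction k=2: B_{4}/4! · (f^{(3)}(12) − f^{(3)}(6)) = −1/720 · (0.00000 − 0.00000) = 0.00000.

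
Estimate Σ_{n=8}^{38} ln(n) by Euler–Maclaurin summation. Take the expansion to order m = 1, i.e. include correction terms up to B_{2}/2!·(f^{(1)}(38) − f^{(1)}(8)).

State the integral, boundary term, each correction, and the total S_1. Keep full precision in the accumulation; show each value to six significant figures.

The integral term ∫_8^38 ln(x) dx = 91.5927.
Boundary: ½(f(8) + f(38)) = ½(2.07944 + 3.63759) = 2.85851.
Running total after boundary: 94.4513.
Order-1 term: 1/12 · (0.0263158 − 0.125000) = -0.00822368.

S_1 ≈ 94.4430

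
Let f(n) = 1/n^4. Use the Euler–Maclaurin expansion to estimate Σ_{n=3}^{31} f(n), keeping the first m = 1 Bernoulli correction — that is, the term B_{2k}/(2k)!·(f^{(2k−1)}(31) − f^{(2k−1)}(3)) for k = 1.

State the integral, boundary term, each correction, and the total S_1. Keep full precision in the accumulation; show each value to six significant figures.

∫_3^31 1/x^4 dx evaluates to 0.0123345.
Boundary: ½(f(3) + f(31)) = ½(0.0123457 + 1.08281e-06) = 0.00617338.
So far: 0.0185079.
k=1: B_{2}/(2)! × [f^{(1)}(31) − f^{(1)}(3)] = 1/12 × (-1.39718e-07 − (-0.0164609)) = 0.00137173.

S_1 ≈ 0.0198796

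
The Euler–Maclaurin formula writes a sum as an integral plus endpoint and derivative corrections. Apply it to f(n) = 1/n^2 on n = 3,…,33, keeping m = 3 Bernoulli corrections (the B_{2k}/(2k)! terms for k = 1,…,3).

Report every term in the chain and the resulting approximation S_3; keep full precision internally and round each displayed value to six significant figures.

S_3 ≈ 0.365087

Integral: ∫_3^33 1/x^2 dx = 0.303030.
Endpoint term: (f(3) + f(33))/2 = (0.111111 + 0.000918274)/2 = 0.0560147.
Running total after boundary: 0.359045.
k=1: B_{2}/(2)! × [f^{(1)}(33) − f^{(1)}(3)] = 1/12 × (-5.56529e-05 − (-0.0740741)) = 0.00616820.
Partial sum through k=1: 0.365213.
k=2: B_{4}/(4)! × [f^{(3)}(33) − f^{(3)}(3)] = −1/720 × (-6.13256e-07 − (-0.0987654)) = -0.000137173.
Partial sum through k=2: 0.365076.
k=3: B_{6}/(6)! × [f^{(5)}(33) − f^{(5)}(3)] = 1/30240 × (-1.68941e-08 − (-0.329218)) = 1.08868e-05.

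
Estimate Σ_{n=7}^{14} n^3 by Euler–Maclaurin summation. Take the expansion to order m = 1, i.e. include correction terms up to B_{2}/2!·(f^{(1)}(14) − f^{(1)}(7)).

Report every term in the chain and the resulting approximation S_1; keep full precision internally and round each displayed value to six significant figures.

Integral: ∫_7^14 x^3 dx = 9003.75.
Boundary: ½(f(7) + f(14)) = ½(343.000 + 2744.00) = 1543.50.
So far: 10547.2.
Order-1 term: 1/12 · (588.000 − 147.000) = 36.7500.

S_1 ≈ 10584.0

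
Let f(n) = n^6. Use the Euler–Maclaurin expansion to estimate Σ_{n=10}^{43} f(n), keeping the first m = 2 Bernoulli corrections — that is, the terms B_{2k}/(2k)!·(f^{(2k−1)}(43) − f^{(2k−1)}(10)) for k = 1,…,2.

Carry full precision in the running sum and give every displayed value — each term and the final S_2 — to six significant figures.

∫_10^43 x^6 dx evaluates to 3.88298e+10.
Boundary: ½(f(10) + f(43)) = ½(1.00000e+06 + 6.32136e+09) = 3.16118e+09.
So far: 4.19910e+10.
k=1: B_{2}/(2)! × [f^{(1)}(43) − f^{(1)}(10)] = 1/12 × (8.82051e+08 − 600000) = 7.34542e+07.
Partial sum through k=1: 4.20644e+10.
k=2: B_{4}/(4)! × [f^{(3)}(43) − f^{(3)}(10)] = −1/720 × (9.54084e+06 − 120000) = -13084.5.

S_2 ≈ 4.20644e+10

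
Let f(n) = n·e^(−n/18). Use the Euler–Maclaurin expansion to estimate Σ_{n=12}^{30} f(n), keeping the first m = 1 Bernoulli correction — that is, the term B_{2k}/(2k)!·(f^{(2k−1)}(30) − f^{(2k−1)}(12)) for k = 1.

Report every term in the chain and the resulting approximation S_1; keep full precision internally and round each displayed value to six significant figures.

The integral term ∫_12^30 x·e^(−x/18) dx = 114.057.
½[f(12) + f(30)] = ½[6.16101 + 5.66627] = 5.91364.
So far: 119.970.
Correction k=1: B_{2}/2! · (f^{(1)}(30) − f^{(1)}(12)) = 1/12 · (-0.125917 − 0.171139) = -0.0247547.

S_1 ≈ 119.946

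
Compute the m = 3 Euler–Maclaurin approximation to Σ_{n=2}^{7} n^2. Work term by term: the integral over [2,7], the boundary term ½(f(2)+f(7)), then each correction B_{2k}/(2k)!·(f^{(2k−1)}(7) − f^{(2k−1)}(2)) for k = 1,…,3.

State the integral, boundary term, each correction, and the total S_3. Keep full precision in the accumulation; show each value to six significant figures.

∫_2^7 x^2 dx evaluates to 111.667.
Boundary: ½(f(2) + f(7)) = ½(4.00000 + 49.0000) = 26.5000.
So far: 138.167.
Order-1 term: 1/12 · (14.0000 − 4.00000) = 0.833333.
After k=1: 139.000.
Order-2 term: −1/720 · (0.00000 − 0.00000) = 0.00000.
After k=2: 139.000.
Order-3 term: 1/30240 · (0.00000 − 0.00000) = 0.00000.

S_3 ≈ 139.000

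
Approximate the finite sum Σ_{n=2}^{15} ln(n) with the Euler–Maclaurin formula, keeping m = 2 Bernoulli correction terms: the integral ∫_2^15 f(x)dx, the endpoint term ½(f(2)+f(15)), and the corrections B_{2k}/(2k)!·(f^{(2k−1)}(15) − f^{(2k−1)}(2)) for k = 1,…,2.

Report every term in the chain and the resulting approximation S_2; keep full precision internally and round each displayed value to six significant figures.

The integral term ∫_2^15 ln(x) dx = 26.2345.
½[f(2) + f(15)] = ½[0.693147 + 2.70805] = 1.70060.
Running total after boundary: 27.9351.
Correction k=1: B_{2}/2! · (f^{(1)}(15) − f^{(1)}(2)) = 1/12 · (0.0666667 − 0.500000) = -0.0361111.
Partial sum through k=1: 27.8989.
Correction k=2: B_{4}/4! · (f^{(3)}(15) − f^{(3)}(2)) = −1/720 · (0.000592593 − 0.250000) = 0.000346399.

S_2 ≈ 27.8993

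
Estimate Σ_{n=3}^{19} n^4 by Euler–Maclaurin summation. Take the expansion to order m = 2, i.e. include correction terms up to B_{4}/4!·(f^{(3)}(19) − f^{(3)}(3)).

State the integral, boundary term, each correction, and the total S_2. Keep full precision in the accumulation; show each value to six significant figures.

S_2 ≈ 562649

The integral term ∫_3^19 x^4 dx = 495171.
Endpoint term: (f(3) + f(19))/2 = (81.0000 + 130321)/2 = 65201.0.
So far: 560372.
Order-1 term: 1/12 · (27436.0 − 108.000) = 2277.33.
After k=1: 562650.
Order-2 term: −1/720 · (456.000 − 72.0000) = -0.533333.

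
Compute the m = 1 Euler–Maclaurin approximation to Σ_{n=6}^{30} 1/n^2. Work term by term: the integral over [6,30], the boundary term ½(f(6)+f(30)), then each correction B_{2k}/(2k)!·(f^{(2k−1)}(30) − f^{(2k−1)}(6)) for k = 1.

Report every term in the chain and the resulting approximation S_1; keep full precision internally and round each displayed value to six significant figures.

The integral term ∫_6^30 1/x^2 dx = 0.133333.
Boundary: ½(f(6) + f(30)) = ½(0.0277778 + 0.00111111) = 0.0144444.
Integral + boundary = 0.147778.
Correction k=1: B_{2}/2! · (f^{(1)}(30) − f^{(1)}(6)) = 1/12 · (-7.40741e-05 − (-0.00925926)) = 0.000765432.

S_1 ≈ 0.148543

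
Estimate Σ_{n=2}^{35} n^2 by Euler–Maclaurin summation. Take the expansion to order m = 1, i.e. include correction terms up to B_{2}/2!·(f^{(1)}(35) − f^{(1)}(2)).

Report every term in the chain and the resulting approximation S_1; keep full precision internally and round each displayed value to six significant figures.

Integral: ∫_2^35 x^2 dx = 14289.0.
Endpoint term: (f(2) + f(35))/2 = (4.00000 + 1225.00)/2 = 614.500.
So far: 14903.5.
k=1: B_{2}/(2)! × [f^{(1)}(35) − f^{(1)}(2)] = 1/12 × (70.0000 − 4.00000) = 5.50000.

S_1 ≈ 14909.0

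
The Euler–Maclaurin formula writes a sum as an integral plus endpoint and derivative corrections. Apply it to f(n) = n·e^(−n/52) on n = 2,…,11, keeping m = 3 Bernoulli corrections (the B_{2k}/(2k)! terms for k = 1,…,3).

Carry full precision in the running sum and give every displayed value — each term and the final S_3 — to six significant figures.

∫_2^11 x·e^(−x/52) dx evaluates to 50.6588.
Endpoint term: (f(2) + f(11))/2 = (1.92454 + 8.90272)/2 = 5.41363.
Integral + boundary = 56.0724.
k=1: B_{2}/(2)! × [f^{(1)}(11) − f^{(1)}(2)] = 1/12 × (0.638132 − 0.925258) = -0.0239272.
Partial sum through k=1: 56.0485.
k=2: B_{4}/(4)! × [f^{(3)}(11) − f^{(3)}(2)] = −1/720 × (0.000834618 − 0.00105392) = 3.04583e-07.
Partial sum through k=2: 56.0485.
k=3: B_{6}/(6)! × [f^{(5)}(11) − f^{(5)}(2)] = 1/30240 × (5.30045e-07 − 6.52979e-07) = -4.06529e-12.

S_3 ≈ 56.0485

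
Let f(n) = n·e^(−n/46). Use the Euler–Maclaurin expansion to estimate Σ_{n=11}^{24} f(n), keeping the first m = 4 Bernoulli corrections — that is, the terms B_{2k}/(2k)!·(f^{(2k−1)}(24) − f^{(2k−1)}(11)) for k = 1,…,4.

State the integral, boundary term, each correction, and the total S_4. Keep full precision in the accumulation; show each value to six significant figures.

Integral: ∫_11^24 x·e^(−x/46) dx = 153.303.
Endpoint term: (f(11) + f(24))/2 = (8.66043 + 14.2437)/2 = 11.4521.
Running total after boundary: 164.755.
k=1: B_{2}/(2)! × [f^{(1)}(24) − f^{(1)}(11)] = 1/12 × (0.283842 − 0.599042) = -0.0262667.
After k=1: 164.729.
k=2: B_{4}/(4)! × [f^{(3)}(24) − f^{(3)}(11)] = −1/720 × (0.000695093 − 0.00102725) = 4.61333e-07.
After k=2: 164.729.
k=3: B_{6}/(6)! × [f^{(5)}(24) − f^{(5)}(11)] = 1/30240 × (5.93594e-07 − 8.37147e-07) = -8.05401e-12.
After k=3: 164.729.
k=4: B_{8}/(8)! × [f^{(7)}(24) − f^{(7)}(11)] = −1/1209600 × (4.05810e-10 − 5.61827e-10) = 1.28982e-16.

S_4 ≈ 164.729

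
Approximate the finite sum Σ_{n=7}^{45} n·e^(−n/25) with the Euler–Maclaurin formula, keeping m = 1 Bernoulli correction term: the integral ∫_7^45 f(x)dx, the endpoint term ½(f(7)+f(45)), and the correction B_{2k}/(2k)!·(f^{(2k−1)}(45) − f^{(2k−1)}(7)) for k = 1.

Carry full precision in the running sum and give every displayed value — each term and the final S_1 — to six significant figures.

∫_7^45 x·e^(−x/25) dx evaluates to 315.354.
Boundary: ½(f(7) + f(45)) = ½(5.29049 + 7.43845) = 6.36447.
So far: 321.718.
Order-1 term: 1/12 · (-0.132239 − 0.544164) = -0.0563670.

S_1 ≈ 321.662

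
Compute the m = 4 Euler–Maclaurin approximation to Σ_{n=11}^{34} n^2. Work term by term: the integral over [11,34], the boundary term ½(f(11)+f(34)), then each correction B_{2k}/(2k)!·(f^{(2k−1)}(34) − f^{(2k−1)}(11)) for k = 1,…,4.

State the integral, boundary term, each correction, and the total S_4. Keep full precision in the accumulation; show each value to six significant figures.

The integral term ∫_11^34 x^2 dx = 12657.7.
½[f(11) + f(34)] = ½[121.000 + 1156.00] = 638.500.
Integral + boundary = 13296.2.
k=1: B_{2}/(2)! × [f^{(1)}(34) − f^{(1)}(11)] = 1/12 × (68.0000 − 22.0000) = 3.83333.
Partial sum through k=1: 13300.0.
k=2: B_{4}/(4)! × [f^{(3)}(34) − f^{(3)}(11)] = −1/720 × (0.00000 − 0.00000) = 0.00000.
Partial sum through k=2: 13300.0.
k=3: B_{6}/(6)! × [f^{(5)}(34) − f^{(5)}(11)] = 1/30240 × (0.00000 − 0.00000) = 0.00000.
Partial sum through k=3: 13300.0.
k=4: B_{8}/(8)! × [f^{(7)}(34) − f^{(7)}(11)] = −1/1209600 × (0.00000 − 0.00000) = 0.00000.

S_4 ≈ 13300.0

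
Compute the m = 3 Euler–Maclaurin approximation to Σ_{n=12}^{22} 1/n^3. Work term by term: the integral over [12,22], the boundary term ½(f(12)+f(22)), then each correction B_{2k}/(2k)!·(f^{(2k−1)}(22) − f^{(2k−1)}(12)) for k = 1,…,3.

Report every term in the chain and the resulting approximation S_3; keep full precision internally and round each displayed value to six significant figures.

S_3 ≈ 0.00278644

Integral: ∫_12^22 1/x^3 dx = 0.00243916.
Boundary: ½(f(12) + f(22)) = ½(0.000578704 + 9.39144e-05) = 0.000336309.
So far: 0.00277547.
Correction k=1: B_{2}/2! · (f^{(1)}(22) − f^{(1)}(12)) = 1/12 · (-1.28065e-05 − (-0.000144676)) = 1.09891e-05.
After k=1: 0.00278646.
Correction k=2: B_{4}/4! · (f^{(3)}(22) − f^{(3)}(12)) = −1/720 · (-5.29194e-07 − (-2.00939e-05)) = -2.71732e-08.
After k=2: 0.00278644.
Correction k=3: B_{6}/6! · (f^{(5)}(22) − f^{(5)}(12)) = 1/30240 · (-4.59218e-08 − (-5.86071e-06)) = 1.92288e-10.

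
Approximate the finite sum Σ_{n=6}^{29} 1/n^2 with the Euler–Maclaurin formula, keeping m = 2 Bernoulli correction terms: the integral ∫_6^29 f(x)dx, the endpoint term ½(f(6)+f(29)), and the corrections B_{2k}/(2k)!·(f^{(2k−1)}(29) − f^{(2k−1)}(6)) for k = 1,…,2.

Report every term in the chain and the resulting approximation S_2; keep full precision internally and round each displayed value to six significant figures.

S_2 ≈ 0.147428

The integral term ∫_6^29 1/x^2 dx = 0.132184.
Boundary: ½(f(6) + f(29)) = ½(0.0277778 + 0.00118906) = 0.0144834.
Running total after boundary: 0.146667.
Order-1 term: 1/12 · (-8.20042e-05 − (-0.00925926)) = 0.000764771.
Partial sum through k=1: 0.147432.
Order-2 term: −1/720 · (-1.17010e-06 − (-0.00308642)) = -4.28507e-06.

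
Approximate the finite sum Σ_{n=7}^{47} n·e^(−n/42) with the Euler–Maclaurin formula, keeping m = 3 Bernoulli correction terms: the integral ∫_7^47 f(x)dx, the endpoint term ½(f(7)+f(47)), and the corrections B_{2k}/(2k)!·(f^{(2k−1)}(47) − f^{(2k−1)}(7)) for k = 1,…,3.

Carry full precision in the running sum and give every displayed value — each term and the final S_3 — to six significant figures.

S_3 ≈ 531.839

Integral: ∫_7^47 x·e^(−x/42) dx = 521.263.
Boundary: ½(f(7) + f(47)) = ½(5.92537 + 15.3498) = 10.6376.
Running total after boundary: 531.901.
Correction k=1: B_{2}/2! · (f^{(1)}(47) − f^{(1)}(7)) = 1/12 · (-0.0388798 − 0.705401) = -0.0620234.
Partial sum through k=1: 531.839.
Correction k=2: B_{4}/4! · (f^{(3)}(47) − f^{(3)}(7)) = −1/720 · (0.000348243 − 0.00135962) = 1.40469e-06.
Partial sum through k=2: 531.839.
Correction k=3: B_{6}/6! · (f^{(5)}(47) − f^{(5)}(7)) = 1/30240 · (4.07329e-07 − 1.31482e-06) = -3.00097e-11.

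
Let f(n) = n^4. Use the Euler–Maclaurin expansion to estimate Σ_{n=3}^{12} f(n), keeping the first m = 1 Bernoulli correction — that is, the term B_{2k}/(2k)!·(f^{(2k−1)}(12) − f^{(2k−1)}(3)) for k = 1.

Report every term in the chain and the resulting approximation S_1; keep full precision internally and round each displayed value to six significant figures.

S_1 ≈ 60693.3

The integral term ∫_3^12 x^4 dx = 49717.8.
Boundary: ½(f(3) + f(12)) = ½(81.0000 + 20736.0) = 10408.5.
Integral + boundary = 60126.3.
k=1: B_{2}/(2)! × [f^{(1)}(12) − f^{(1)}(3)] = 1/12 × (6912.00 − 108.000) = 567.000.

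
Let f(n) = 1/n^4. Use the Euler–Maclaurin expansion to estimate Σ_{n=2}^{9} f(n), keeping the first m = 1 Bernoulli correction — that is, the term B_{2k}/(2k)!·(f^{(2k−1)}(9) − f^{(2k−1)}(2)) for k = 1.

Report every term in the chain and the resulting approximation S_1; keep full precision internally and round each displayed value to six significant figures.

∫_2^9 1/x^4 dx evaluates to 0.0412094.
Boundary: ½(f(2) + f(9)) = ½(0.0625000 + 0.000152416) = 0.0313262.
Running total after boundary: 0.0725356.
Order-1 term: 1/12 · (-6.77404e-05 − (-0.125000)) = 0.0104110.

S_1 ≈ 0.0829466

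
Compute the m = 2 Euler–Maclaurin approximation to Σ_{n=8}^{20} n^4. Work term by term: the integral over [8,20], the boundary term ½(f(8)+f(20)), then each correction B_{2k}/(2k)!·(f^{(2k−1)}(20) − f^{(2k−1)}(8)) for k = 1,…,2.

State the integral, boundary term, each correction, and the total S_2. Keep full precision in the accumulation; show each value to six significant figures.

Integral: ∫_8^20 x^4 dx = 633446.
Boundary: ½(f(8) + f(20)) = ½(4096.00 + 160000) = 82048.0.
Integral + boundary = 715494.
Order-1 term: 1/12 · (32000.0 − 2048.00) = 2496.00.
Partial sum through k=1: 717990.
Order-2 term: −1/720 · (480.000 − 192.000) = -0.400000.

S_2 ≈ 717990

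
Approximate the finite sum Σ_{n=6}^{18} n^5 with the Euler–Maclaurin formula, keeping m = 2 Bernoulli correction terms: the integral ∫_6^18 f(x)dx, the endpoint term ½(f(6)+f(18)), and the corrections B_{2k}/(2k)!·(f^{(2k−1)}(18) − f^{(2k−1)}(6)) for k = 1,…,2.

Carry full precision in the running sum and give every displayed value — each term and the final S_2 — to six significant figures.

The integral term ∫_6^18 x^5 dx = 5.66093e+06.
Boundary: ½(f(6) + f(18)) = ½(7776.00 + 1.88957e+06) = 948672.
So far: 6.60960e+06.
k=1: B_{2}/(2)! × [f^{(1)}(18) − f^{(1)}(6)] = 1/12 × (524880 − 6480.00) = 43200.0.
Running total after k=1: 6.65280e+06.
k=2: B_{4}/(4)! × [f^{(3)}(18) − f^{(3)}(6)] = −1/720 × (19440.0 − 2160.00) = -24.0000.

S_2 ≈ 6.65278e+06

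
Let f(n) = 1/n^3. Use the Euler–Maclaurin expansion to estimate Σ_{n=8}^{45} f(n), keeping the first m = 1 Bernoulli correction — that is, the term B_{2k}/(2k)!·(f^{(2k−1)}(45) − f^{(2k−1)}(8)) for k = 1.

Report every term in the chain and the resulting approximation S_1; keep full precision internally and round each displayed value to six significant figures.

The integral term ∫_8^45 1/x^3 dx = 0.00756559.
½[f(8) + f(45)] = ½[0.00195312 + 1.09739e-05] = 0.000982049.
Running total after boundary: 0.00854764.
Correction k=1: B_{2}/2! · (f^{(1)}(45) − f^{(1)}(8)) = 1/12 · (-7.31596e-07 − (-0.000732422)) = 6.09742e-05.

S_1 ≈ 0.00860861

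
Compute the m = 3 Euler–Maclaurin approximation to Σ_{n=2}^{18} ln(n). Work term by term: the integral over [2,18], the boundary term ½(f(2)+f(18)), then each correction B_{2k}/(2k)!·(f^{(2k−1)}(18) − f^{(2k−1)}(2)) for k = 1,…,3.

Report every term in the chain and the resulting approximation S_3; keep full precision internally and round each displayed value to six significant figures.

The integral term ∫_2^18 ln(x) dx = 34.6404.
Endpoint term: (f(2) + f(18))/2 = (0.693147 + 2.89037)/2 = 1.79176.
So far: 36.4322.
Order-1 term: 1/12 · (0.0555556 − 0.500000) = -0.0370370.
Running total after k=1: 36.3951.
Order-2 term: −1/720 · (0.000342936 − 0.250000) = 0.000346746.
Running total after k=2: 36.3955.
Order-3 term: 1/30240 · (1.27013e-05 − 0.750000) = -2.48012e-05.

S_3 ≈ 36.3954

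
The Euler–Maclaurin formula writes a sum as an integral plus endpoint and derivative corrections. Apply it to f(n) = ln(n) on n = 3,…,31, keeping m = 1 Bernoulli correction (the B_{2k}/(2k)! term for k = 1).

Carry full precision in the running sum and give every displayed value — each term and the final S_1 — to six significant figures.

S_1 ≈ 77.3990

Integral: ∫_3^31 ln(x) dx = 75.1578.
Endpoint term: (f(3) + f(31))/2 = (1.09861 + 3.43399)/2 = 2.26630.
Integral + boundary = 77.4241.
k=1: B_{2}/(2)! × [f^{(1)}(31) − f^{(1)}(3)] = 1/12 × (0.0322581 − 0.333333) = -0.0250896.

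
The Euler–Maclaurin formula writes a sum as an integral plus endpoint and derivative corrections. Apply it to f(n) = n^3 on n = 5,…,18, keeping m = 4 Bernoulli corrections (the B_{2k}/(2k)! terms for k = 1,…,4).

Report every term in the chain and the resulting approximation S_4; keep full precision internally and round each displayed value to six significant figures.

S_4 ≈ 29141.0

The integral term ∫_5^18 x^3 dx = 26087.8.
Endpoint term: (f(5) + f(18))/2 = (125.000 + 5832.00)/2 = 2978.50.
So far: 29066.2.
Order-1 term: 1/12 · (972.000 − 75.0000) = 74.7500.
Partial sum through k=1: 29141.0.
Order-2 term: −1/720 · (6.00000 − 6.00000) = 0.00000.
Partial sum through k=2: 29141.0.
Order-3 term: 1/30240 · (0.00000 − 0.00000) = 0.00000.
Partial sum through k=3: 29141.0.
Order-4 term: −1/1209600 · (0.00000 − 0.00000) = 0.00000.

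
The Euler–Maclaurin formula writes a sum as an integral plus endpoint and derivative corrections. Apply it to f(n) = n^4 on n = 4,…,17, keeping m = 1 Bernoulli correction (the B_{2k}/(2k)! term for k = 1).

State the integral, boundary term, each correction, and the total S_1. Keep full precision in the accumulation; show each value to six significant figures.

∫_4^17 x^4 dx evaluates to 283767.
Endpoint term: (f(4) + f(17))/2 = (256.000 + 83521.0)/2 = 41888.5.
So far: 325655.
k=1: B_{2}/(2)! × [f^{(1)}(17) − f^{(1)}(4)] = 1/12 × (19652.0 − 256.000) = 1616.33.

S_1 ≈ 327271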